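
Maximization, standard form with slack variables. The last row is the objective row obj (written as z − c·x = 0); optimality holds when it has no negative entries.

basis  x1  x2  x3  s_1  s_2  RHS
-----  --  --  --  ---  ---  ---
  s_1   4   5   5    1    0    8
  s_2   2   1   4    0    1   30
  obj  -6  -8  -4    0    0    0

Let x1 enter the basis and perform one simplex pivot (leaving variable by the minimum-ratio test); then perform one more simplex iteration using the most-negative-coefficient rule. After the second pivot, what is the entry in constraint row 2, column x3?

Ratio test on column x1 — row 1: 8/4 = 2; row 2: 30/2 = 15. Minimum is 2 at row 1 (s_1 leaves); pivot element 4.
Divide row 1 by 4; eliminate column x1 from the other rows.
Second iteration: most negative obj-row entry is -1/2 in column x2, so x2 enters.
Ratio test on column x2 — row 1: 2/(5/4) = 8/5; row 2: entry -3/2 ≤ 0. Minimum is 8/5 at row 1 (x1 leaves); pivot element 5/4.
Divide row 1 by 5/4; eliminate column x2 from the other rows.
After both pivots, the entry at constraint row 2, column x3 is 3.

3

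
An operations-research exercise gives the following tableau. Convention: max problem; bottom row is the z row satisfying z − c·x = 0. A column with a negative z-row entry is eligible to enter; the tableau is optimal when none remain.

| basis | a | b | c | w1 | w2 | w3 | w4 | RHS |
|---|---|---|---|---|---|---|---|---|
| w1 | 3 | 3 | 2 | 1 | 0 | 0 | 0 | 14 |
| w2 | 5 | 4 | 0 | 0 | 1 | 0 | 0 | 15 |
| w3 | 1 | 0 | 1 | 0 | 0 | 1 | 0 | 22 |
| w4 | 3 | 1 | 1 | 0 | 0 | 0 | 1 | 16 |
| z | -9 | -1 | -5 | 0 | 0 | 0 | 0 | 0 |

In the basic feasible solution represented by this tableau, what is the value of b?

b is not in the basis, so in the current basic feasible solution b = 0.

0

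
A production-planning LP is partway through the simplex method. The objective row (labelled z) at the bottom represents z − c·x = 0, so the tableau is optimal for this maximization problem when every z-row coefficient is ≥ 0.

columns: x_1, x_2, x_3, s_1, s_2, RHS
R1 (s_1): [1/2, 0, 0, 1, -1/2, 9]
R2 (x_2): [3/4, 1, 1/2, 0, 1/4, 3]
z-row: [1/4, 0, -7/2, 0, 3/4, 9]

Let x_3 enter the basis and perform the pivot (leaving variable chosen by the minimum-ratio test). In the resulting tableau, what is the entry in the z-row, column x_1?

11/2

Ratio test on column x_3 — row 1: entry 0 ≤ 0; row 2: 3/(1/2) = 6. Minimum is 6 at row 2 (x_2 leaves); pivot element 1/2.
Divide row 2 by 1/2; eliminate column x_3 from the other rows.
z-row update in column x_1: 1/4 − (-7/2)·(3/2) = 11/2.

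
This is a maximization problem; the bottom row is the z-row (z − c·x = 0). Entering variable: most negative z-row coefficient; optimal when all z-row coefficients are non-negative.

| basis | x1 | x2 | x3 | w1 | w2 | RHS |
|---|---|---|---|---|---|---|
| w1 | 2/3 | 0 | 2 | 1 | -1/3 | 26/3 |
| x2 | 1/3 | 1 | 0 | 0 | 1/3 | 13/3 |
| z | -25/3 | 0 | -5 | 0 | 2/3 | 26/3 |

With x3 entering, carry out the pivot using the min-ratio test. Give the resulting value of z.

Ratio test on column x3 — row 1: (26/3)/2 = 13/3; row 2: entry 0 ≤ 0. Minimum is 13/3 at row 1 (w1 leaves); pivot element 2.
Pivot on row 1; the z-row RHS becomes 26/3 − (-5)·(13/3) = 91/3.

91/3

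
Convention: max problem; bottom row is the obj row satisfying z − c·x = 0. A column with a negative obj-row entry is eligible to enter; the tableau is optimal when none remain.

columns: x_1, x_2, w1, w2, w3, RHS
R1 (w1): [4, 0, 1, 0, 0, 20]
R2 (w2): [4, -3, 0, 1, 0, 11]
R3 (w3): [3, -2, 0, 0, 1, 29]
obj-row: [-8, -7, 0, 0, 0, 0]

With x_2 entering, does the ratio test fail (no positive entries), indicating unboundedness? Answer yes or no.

Every constraint-row entry in column x_2 is ≤ 0, so increasing x_2 is unbounded.

yes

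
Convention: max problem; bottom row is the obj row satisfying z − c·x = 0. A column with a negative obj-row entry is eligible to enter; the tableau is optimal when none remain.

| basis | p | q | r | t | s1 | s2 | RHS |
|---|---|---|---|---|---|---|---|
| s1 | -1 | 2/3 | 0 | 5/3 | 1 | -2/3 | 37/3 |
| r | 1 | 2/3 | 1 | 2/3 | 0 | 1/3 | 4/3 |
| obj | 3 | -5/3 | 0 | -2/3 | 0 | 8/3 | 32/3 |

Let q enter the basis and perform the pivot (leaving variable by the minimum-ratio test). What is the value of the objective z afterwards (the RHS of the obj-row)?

14

Ratio test on column q — row 1: (37/3)/(2/3) = 37/2; row 2: (4/3)/(2/3) = 2. Minimum is 2 at row 2 (r leaves); pivot element 2/3.
Pivot on row 2; the obj-row RHS becomes 32/3 − (-5/3)·2 = 14.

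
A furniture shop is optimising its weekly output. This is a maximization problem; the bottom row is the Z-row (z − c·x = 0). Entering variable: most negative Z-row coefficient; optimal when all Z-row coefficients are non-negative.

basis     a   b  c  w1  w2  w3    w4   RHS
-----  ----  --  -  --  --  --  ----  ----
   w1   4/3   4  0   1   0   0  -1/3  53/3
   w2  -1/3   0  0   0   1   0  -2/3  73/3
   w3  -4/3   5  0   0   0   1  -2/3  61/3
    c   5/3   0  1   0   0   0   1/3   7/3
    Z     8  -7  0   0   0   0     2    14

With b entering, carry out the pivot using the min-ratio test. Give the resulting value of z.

637/15

Ratio test on column b — row 1: (53/3)/4 = 53/12; row 2: entry 0 ≤ 0; row 3: (61/3)/5 = 61/15; row 4: entry 0 ≤ 0. Minimum is 61/15 at row 3 (w3 leaves); pivot element 5.
Pivot on row 3; the Z-row RHS becomes 14 − (-7)·(61/15) = 637/15.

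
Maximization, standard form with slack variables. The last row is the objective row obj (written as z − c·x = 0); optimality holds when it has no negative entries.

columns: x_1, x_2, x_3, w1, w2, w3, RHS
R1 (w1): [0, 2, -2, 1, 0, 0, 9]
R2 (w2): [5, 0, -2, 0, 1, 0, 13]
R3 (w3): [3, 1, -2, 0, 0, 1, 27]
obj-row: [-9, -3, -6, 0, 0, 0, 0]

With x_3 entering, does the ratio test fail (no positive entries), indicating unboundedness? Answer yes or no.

Every constraint-row entry in column x_3 is ≤ 0, so increasing x_3 is unbounded.

yes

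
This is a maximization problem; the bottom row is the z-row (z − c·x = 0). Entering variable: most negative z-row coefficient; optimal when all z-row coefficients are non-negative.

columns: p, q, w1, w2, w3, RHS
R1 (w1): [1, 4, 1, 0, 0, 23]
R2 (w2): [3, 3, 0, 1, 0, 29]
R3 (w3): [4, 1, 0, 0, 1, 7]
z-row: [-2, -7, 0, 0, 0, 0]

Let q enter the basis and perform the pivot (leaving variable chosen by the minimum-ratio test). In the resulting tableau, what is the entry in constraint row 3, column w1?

Ratio test on column q — row 1: 23/4 = 23/4; row 2: 29/3 = 29/3; row 3: 7/1 = 7. Minimum is 23/4 at row 1 (w1 leaves); pivot element 4.
Divide row 1 by 4; eliminate column q from the other rows.
Row 3 update in column w1: 0 − 1·(1/4) = -1/4.

-1/4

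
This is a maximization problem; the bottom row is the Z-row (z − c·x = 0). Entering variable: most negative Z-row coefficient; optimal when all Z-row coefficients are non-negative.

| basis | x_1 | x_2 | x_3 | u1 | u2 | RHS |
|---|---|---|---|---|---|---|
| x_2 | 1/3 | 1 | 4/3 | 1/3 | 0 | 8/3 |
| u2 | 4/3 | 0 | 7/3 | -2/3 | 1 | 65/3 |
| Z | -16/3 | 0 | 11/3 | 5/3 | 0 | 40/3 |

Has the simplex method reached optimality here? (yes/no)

no

The Z-row has a negative entry -16/3 in column x_1, so it is not optimal.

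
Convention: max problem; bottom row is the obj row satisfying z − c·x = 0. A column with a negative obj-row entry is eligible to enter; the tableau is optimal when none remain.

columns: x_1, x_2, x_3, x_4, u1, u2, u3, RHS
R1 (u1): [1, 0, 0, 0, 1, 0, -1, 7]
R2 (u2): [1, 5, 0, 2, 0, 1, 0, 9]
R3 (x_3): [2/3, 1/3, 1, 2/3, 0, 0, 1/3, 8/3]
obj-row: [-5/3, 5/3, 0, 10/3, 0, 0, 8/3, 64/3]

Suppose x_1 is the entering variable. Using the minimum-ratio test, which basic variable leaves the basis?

Column x_1 entries and ratios — u1: 7/1 = 7; u2: 9/1 = 9; x_3: (8/3)/(2/3) = 4.
Smallest ratio is 4 in the row of x_3, so x_3 leaves.

x_3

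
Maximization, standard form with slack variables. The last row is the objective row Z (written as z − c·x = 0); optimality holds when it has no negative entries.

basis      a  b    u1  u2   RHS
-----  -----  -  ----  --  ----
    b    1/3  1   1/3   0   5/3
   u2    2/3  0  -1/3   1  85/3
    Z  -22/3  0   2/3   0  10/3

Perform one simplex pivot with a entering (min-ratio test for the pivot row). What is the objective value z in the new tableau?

40

Ratio test on column a — row 1: (5/3)/(1/3) = 5; row 2: (85/3)/(2/3) = 85/2. Minimum is 5 at row 1 (b leaves); pivot element 1/3.
Pivot on row 1; the Z-row RHS becomes 10/3 − (-22/3)·5 = 40.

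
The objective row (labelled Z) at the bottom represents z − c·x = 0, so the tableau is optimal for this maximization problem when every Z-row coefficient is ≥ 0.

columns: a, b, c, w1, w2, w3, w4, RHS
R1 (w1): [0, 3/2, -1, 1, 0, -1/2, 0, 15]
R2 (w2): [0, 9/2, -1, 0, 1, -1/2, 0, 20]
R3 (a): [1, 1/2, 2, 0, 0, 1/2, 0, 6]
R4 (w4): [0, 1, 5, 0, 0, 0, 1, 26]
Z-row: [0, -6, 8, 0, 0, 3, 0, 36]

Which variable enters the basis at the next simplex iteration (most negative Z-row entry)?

Negative Z-row entries: b: -6.
The most negative is -6 in column b, so b enters.

b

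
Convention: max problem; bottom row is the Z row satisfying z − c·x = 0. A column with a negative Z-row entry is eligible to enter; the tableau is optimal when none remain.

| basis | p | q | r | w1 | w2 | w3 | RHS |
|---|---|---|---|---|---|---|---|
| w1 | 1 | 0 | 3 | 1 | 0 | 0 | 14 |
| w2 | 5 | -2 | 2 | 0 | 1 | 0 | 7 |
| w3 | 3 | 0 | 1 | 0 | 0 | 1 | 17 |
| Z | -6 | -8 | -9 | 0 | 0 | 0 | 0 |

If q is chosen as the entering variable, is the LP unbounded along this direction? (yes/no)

yes

Every constraint-row entry in column q is ≤ 0, so increasing q is unbounded.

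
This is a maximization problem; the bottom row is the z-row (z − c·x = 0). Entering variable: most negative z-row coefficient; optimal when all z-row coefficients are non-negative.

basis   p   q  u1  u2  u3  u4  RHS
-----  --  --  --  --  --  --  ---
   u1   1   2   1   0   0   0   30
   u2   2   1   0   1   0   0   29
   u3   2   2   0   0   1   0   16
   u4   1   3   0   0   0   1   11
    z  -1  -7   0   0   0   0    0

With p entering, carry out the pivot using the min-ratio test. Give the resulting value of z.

8

Ratio test on column p — row 1: 30/1 = 30; row 2: 29/2 = 29/2; row 3: 16/2 = 8; row 4: 11/1 = 11. Minimum is 8 at row 3 (u3 leaves); pivot element 2.
Pivot on row 3; the z-row RHS becomes 0 − (-1)·8 = 8.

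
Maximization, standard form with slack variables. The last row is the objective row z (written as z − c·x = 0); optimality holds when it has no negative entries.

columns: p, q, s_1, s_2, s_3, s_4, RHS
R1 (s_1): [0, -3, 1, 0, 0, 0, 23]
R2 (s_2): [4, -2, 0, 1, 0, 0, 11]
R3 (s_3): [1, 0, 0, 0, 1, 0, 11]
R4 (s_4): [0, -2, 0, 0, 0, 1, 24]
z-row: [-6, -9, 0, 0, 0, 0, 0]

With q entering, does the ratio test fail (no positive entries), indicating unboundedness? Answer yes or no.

yes

Every constraint-row entry in column q is ≤ 0, so increasing q is unbounded.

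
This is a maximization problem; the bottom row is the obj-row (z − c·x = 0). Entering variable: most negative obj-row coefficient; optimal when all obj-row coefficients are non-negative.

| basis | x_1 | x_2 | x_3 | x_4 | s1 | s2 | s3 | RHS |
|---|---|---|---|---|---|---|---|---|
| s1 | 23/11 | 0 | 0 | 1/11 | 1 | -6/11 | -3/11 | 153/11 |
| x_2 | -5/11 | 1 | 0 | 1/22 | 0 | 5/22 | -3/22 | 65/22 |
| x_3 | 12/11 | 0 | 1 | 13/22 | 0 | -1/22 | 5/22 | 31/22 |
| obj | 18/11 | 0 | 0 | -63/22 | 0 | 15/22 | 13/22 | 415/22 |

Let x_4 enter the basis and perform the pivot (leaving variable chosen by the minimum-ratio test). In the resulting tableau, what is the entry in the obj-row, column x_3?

63/13

Ratio test on column x_4 — row 1: (153/11)/(1/11) = 153; row 2: (65/22)/(1/22) = 65; row 3: (31/22)/(13/22) = 31/13. Minimum is 31/13 at row 3 (x_3 leaves); pivot element 13/22.
Divide row 3 by 13/22; eliminate column x_4 from the other rows.
obj-row update in column x_3: 0 − (-63/22)·(22/13) = 63/13.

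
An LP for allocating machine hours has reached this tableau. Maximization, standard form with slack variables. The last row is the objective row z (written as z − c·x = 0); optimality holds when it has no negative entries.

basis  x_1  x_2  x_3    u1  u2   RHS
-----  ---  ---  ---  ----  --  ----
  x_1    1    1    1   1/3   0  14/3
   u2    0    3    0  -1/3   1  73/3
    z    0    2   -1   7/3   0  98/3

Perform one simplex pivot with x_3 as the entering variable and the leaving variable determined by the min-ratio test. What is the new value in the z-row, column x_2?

3

Ratio test on column x_3 — row 1: (14/3)/1 = 14/3; row 2: entry 0 ≤ 0. Minimum is 14/3 at row 1 (x_1 leaves); pivot element 1.
Divide row 1 by 1; eliminate column x_3 from the other rows.
z-row update in column x_2: 2 − (-1)·1 = 3.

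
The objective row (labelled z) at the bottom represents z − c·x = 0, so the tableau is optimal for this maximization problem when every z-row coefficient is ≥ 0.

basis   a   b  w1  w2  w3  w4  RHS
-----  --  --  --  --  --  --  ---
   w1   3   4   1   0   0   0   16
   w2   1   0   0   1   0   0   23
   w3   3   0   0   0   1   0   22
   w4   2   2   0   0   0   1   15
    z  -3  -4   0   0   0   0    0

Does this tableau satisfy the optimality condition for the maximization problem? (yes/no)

no

The z-row has a negative entry -4 in column b, so it is not optimal.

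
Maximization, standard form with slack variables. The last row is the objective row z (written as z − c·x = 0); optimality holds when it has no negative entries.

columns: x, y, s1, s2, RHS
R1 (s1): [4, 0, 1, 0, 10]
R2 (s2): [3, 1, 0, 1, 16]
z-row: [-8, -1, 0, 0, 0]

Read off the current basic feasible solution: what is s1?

10

s1 is basic (row 1); its value is the RHS of that row, 10.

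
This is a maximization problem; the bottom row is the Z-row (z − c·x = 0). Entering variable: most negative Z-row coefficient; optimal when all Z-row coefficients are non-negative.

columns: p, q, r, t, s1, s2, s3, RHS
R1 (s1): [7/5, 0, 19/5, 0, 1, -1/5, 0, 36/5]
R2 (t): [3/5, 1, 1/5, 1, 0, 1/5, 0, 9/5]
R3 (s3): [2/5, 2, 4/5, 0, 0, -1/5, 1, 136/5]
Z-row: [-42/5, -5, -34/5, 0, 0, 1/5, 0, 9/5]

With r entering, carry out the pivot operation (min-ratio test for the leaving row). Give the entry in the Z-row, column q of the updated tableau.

-5

Ratio test on column r — row 1: (36/5)/(19/5) = 36/19; row 2: (9/5)/(1/5) = 9; row 3: (136/5)/(4/5) = 34. Minimum is 36/19 at row 1 (s1 leaves); pivot element 19/5.
Divide row 1 by 19/5; eliminate column r from the other rows.
Z-row update in column q: -5 − (-34/5)·0 = -5.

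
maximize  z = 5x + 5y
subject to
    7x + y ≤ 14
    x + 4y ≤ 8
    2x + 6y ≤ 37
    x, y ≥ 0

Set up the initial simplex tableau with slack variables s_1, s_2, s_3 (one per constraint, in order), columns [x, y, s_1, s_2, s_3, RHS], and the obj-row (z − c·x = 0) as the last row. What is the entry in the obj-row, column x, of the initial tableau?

The obj-row carries the negated objective coefficients: the x entry is -5.

-5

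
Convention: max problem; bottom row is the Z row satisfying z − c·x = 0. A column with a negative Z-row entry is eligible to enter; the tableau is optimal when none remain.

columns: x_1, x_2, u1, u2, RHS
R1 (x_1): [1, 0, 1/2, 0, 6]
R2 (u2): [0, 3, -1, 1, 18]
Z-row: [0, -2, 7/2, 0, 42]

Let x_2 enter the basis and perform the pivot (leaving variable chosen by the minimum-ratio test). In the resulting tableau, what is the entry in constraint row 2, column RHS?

6

Ratio test on column x_2 — row 1: entry 0 ≤ 0; row 2: 18/3 = 6. Minimum is 6 at row 2 (u2 leaves); pivot element 3.
Divide row 2 by 3; eliminate column x_2 from the other rows.
In the new row 2, the RHS entry is the old entry divided by the pivot: 18/3 = 6.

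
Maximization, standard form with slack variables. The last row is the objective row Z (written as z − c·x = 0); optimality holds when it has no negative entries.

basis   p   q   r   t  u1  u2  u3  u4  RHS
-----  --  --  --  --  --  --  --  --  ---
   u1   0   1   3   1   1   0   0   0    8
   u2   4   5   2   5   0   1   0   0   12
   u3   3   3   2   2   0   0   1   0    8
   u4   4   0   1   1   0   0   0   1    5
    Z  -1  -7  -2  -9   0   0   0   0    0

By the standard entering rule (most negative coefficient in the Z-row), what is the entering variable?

Negative Z-row entries: p: -1, q: -7, r: -2, t: -9.
The most negative is -9 in column t, so t enters.

t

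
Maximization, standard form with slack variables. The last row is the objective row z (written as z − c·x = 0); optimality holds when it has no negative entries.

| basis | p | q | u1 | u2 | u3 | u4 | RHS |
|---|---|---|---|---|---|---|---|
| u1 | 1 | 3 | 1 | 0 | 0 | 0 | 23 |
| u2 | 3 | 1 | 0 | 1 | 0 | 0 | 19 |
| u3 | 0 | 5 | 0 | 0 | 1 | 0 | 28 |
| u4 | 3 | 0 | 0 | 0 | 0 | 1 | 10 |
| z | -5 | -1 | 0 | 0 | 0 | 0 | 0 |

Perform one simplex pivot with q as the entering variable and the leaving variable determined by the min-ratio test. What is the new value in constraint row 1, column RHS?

31/5

Ratio test on column q — row 1: 23/3 = 23/3; row 2: 19/1 = 19; row 3: 28/5 = 28/5; row 4: entry 0 ≤ 0. Minimum is 28/5 at row 3 (u3 leaves); pivot element 5.
Divide row 3 by 5; eliminate column q from the other rows.
Row 1 update in column RHS: 23 − 3·(28/5) = 31/5.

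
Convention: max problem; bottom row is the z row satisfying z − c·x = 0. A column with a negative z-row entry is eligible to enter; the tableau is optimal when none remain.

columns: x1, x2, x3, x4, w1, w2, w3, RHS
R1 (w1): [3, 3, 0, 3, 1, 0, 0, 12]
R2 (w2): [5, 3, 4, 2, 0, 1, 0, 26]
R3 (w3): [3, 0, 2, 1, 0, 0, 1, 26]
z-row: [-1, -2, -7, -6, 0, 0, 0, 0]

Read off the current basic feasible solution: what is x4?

x4 is not in the basis, so in the current basic feasible solution x4 = 0.

0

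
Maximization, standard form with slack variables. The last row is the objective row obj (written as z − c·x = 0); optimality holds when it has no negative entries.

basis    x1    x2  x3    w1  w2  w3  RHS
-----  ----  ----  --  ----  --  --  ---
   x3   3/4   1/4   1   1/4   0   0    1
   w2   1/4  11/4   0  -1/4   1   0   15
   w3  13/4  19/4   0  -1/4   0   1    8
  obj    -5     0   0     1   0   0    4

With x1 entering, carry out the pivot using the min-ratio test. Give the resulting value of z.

32/3

Ratio test on column x1 — row 1: 1/(3/4) = 4/3; row 2: 15/(1/4) = 60; row 3: 8/(13/4) = 32/13. Minimum is 4/3 at row 1 (x3 leaves); pivot element 3/4.
Pivot on row 1; the obj-row RHS becomes 4 − (-5)·(4/3) = 32/3.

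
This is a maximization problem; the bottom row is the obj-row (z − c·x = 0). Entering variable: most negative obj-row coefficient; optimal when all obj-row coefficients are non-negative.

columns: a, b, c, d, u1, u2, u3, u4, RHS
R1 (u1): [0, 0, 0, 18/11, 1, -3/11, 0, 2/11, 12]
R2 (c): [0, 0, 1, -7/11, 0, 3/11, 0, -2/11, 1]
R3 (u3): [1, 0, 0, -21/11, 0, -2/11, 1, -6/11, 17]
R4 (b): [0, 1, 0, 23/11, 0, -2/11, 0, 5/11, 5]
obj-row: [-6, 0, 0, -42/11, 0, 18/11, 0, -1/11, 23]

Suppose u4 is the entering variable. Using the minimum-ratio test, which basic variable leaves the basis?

b

Column u4 entries and ratios — u1: 12/(2/11) = 66; c: -2/11 ≤ 0, skip; u3: -6/11 ≤ 0, skip; b: 5/(5/11) = 11.
Smallest ratio is 11 in the row of b, so b leaves.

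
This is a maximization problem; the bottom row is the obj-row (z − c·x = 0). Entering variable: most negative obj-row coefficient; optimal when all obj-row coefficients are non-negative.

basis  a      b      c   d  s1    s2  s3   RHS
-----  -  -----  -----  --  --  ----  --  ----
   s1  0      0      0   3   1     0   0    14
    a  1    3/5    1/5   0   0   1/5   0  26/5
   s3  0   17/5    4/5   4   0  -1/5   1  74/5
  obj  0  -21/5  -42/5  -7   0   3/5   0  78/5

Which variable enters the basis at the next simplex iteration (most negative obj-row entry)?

Negative obj-row entries: b: -21/5, c: -42/5, d: -7.
The most negative is -42/5 in column c, so c enters.

c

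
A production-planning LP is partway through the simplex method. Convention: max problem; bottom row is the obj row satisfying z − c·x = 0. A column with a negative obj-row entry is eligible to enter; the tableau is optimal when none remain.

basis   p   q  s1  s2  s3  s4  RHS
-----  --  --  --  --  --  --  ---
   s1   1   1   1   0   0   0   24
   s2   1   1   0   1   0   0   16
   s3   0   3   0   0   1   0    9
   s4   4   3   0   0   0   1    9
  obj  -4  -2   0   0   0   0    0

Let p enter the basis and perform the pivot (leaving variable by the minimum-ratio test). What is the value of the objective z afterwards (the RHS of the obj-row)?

Ratio test on column p — row 1: 24/1 = 24; row 2: 16/1 = 16; row 3: entry 0 ≤ 0; row 4: 9/4 = 9/4. Minimum is 9/4 at row 4 (s4 leaves); pivot element 4.
Pivot on row 4; the obj-row RHS becomes 0 − (-4)·(9/4) = 9.

9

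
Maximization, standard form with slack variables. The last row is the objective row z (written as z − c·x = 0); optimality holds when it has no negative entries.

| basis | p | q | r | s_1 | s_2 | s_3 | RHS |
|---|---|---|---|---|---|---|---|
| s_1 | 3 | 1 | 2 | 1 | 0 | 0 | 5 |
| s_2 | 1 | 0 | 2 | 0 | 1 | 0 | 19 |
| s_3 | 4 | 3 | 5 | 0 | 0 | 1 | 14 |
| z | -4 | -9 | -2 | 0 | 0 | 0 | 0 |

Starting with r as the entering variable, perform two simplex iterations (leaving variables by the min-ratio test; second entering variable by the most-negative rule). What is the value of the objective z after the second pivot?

Ratio test on column r — row 1: 5/2 = 5/2; row 2: 19/2 = 19/2; row 3: 14/5 = 14/5. Minimum is 5/2 at row 1 (s_1 leaves); pivot element 2.
Pivot on row 1; the z-row RHS becomes 0 − (-2)·(5/2) = 5.
Next entering variable (most negative z-row entry -8): q.
Ratio test on column q — row 1: (5/2)/(1/2) = 5; row 2: entry -1 ≤ 0; row 3: (3/2)/(1/2) = 3. Minimum is 3 at row 3 (s_3 leaves); pivot element 1/2.
After the second pivot the z-row RHS is 5 − (-8)·3 = 29.

29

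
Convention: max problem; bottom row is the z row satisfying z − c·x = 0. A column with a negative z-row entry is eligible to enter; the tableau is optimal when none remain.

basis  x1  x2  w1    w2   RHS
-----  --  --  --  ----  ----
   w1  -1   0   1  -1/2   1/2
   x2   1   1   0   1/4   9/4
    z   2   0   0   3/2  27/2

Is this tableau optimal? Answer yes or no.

yes

Every z-row coefficient is ≥ 0, so the tableau is optimal.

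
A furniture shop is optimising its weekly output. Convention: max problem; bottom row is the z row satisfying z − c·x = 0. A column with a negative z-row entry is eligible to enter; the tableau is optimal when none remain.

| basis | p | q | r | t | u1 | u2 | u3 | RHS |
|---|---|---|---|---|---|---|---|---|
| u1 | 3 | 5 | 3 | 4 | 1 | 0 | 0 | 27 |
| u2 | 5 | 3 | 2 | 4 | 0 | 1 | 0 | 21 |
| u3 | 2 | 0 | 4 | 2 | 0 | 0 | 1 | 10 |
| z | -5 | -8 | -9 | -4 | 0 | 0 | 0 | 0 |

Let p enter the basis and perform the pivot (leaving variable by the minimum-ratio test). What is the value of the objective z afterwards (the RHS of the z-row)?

21

Ratio test on column p — row 1: 27/3 = 9; row 2: 21/5 = 21/5; row 3: 10/2 = 5. Minimum is 21/5 at row 2 (u2 leaves); pivot element 5.
Pivot on row 2; the z-row RHS becomes 0 − (-5)·(21/5) = 21.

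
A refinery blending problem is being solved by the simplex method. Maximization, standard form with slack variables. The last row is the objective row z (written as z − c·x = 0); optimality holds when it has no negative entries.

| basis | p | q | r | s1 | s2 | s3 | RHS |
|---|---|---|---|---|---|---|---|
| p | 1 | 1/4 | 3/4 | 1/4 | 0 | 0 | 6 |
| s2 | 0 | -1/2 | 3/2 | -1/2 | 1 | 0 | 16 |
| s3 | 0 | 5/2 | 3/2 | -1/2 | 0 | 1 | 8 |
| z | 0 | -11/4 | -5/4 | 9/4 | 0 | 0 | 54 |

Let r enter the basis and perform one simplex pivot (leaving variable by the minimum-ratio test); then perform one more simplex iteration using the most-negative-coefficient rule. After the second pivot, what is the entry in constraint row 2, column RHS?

88/5

Ratio test on column r — row 1: 6/(3/4) = 8; row 2: 16/(3/2) = 32/3; row 3: 8/(3/2) = 16/3. Minimum is 16/3 at row 3 (s3 leaves); pivot element 3/2.
Divide row 3 by 3/2; eliminate column r from the other rows.
Second iteration: most negative z-row entry is -2/3 in column q, so q enters.
Ratio test on column q — row 1: entry -1 ≤ 0; row 2: entry -3 ≤ 0; row 3: (16/3)/(5/3) = 16/5. Minimum is 16/5 at row 3 (r leaves); pivot element 5/3.
Divide row 3 by 5/3; eliminate column q from the other rows.
After both pivots, the entry at constraint row 2, column RHS is 88/5.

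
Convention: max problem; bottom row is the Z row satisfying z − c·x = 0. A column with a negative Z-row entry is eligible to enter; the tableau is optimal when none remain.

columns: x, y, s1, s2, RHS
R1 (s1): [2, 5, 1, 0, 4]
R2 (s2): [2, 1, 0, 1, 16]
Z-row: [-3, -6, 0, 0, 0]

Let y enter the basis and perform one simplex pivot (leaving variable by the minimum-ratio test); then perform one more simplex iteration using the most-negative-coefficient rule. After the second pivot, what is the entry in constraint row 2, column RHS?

Ratio test on column y — row 1: 4/5 = 4/5; row 2: 16/1 = 16. Minimum is 4/5 at row 1 (s1 leaves); pivot element 5.
Divide row 1 by 5; eliminate column y from the other rows.
Second iteration: most negative Z-row entry is -3/5 in column x, so x enters.
Ratio test on column x — row 1: (4/5)/(2/5) = 2; row 2: (76/5)/(8/5) = 19/2. Minimum is 2 at row 1 (y leaves); pivot element 2/5.
Divide row 1 by 2/5; eliminate column x from the other rows.
After both pivots, the entry at constraint row 2, column RHS is 12.

12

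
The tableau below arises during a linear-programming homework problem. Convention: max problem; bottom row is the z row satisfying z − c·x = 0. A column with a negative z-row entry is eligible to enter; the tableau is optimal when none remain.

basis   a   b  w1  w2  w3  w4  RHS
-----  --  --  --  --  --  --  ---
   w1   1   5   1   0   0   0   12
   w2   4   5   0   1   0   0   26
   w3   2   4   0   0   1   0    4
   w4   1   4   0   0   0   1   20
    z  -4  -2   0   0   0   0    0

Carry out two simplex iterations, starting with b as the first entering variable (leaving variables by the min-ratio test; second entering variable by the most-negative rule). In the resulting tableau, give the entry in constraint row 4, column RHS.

Ratio test on column b — row 1: 12/5 = 12/5; row 2: 26/5 = 26/5; row 3: 4/4 = 1; row 4: 20/4 = 5. Minimum is 1 at row 3 (w3 leaves); pivot element 4.
Divide row 3 by 4; eliminate column b from the other rows.
Second iteration: most negative z-row entry is -3 in column a, so a enters.
Ratio test on column a — row 1: entry -3/2 ≤ 0; row 2: 21/(3/2) = 14; row 3: 1/(1/2) = 2; row 4: entry -1 ≤ 0. Minimum is 2 at row 3 (b leaves); pivot element 1/2.
Divide row 3 by 1/2; eliminate column a from the other rows.
After both pivots, the entry at constraint row 4, column RHS is 18.

18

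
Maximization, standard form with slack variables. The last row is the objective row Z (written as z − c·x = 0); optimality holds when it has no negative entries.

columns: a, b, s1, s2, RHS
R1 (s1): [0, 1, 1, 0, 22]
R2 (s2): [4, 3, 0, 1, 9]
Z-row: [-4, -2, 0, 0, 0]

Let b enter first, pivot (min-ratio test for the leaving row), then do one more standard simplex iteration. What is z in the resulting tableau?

9

Ratio test on column b — row 1: 22/1 = 22; row 2: 9/3 = 3. Minimum is 3 at row 2 (s2 leaves); pivot element 3.
Pivot on row 2; the Z-row RHS becomes 0 − (-2)·3 = 6.
Next entering variable (most negative Z-row entry -4/3): a.
Ratio test on column a — row 1: entry -4/3 ≤ 0; row 2: 3/(4/3) = 9/4. Minimum is 9/4 at row 2 (b leaves); pivot element 4/3.
After the second pivot the Z-row RHS is 6 − (-4/3)·(9/4) = 9.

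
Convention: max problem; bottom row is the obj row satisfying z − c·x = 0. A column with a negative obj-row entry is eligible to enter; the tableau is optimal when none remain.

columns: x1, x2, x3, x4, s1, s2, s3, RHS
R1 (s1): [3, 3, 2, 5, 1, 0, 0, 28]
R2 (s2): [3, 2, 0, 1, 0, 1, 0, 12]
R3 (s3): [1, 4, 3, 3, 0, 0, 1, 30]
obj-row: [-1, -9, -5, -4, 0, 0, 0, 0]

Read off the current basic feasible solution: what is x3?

x3 is not in the basis, so in the current basic feasible solution x3 = 0.

0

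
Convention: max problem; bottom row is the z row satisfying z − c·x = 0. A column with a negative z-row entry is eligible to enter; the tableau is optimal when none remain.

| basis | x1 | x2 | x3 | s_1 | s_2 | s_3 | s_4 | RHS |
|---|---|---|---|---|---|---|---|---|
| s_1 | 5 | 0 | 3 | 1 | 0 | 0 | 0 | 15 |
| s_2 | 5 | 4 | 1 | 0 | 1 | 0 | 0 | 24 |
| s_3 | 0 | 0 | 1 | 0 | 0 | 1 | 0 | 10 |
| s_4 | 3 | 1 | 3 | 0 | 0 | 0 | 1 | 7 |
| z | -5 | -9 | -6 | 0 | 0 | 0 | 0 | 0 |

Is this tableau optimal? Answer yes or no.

no

The z-row has a negative entry -9 in column x2, so it is not optimal.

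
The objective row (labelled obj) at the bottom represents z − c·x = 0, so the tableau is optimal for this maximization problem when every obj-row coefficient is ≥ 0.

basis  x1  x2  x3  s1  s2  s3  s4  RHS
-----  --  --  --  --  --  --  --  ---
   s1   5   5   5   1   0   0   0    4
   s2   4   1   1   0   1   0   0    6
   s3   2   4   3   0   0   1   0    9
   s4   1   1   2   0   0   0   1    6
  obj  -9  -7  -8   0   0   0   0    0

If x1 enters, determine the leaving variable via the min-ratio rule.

Column x1 entries and ratios — s1: 4/5 = 4/5; s2: 6/4 = 3/2; s3: 9/2 = 9/2; s4: 6/1 = 6.
Smallest ratio is 4/5 in the row of s1, so s1 leaves.

s1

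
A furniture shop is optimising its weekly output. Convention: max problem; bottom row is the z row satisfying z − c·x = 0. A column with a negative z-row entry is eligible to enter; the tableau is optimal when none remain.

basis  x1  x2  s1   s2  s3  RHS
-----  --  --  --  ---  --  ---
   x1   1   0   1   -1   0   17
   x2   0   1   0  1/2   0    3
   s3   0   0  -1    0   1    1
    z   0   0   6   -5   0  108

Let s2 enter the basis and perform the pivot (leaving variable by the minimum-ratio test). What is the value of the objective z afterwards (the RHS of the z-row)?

138

Ratio test on column s2 — row 1: entry -1 ≤ 0; row 2: 3/(1/2) = 6; row 3: entry 0 ≤ 0. Minimum is 6 at row 2 (x2 leaves); pivot element 1/2.
Pivot on row 2; the z-row RHS becomes 108 − (-5)·6 = 138.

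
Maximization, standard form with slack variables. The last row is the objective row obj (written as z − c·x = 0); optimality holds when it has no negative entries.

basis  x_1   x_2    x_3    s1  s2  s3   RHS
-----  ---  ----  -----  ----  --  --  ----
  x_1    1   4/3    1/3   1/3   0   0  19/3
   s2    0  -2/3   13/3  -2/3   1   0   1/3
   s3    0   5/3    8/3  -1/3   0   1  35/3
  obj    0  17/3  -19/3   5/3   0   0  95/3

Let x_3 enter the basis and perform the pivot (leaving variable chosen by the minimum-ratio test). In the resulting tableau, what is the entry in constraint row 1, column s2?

Ratio test on column x_3 — row 1: (19/3)/(1/3) = 19; row 2: (1/3)/(13/3) = 1/13; row 3: (35/3)/(8/3) = 35/8. Minimum is 1/13 at row 2 (s2 leaves); pivot element 13/3.
Divide row 2 by 13/3; eliminate column x_3 from the other rows.
Row 1 update in column s2: 0 − (1/3)·(3/13) = -1/13.

-1/13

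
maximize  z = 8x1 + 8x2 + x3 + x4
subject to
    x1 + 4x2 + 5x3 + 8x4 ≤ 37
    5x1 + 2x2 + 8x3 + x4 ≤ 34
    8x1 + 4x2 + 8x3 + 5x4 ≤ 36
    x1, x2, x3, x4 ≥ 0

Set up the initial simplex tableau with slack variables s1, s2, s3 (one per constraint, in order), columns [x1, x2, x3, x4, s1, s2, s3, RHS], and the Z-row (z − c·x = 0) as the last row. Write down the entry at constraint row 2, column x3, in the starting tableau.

8

Constraint 2 has coefficient 8 on x3.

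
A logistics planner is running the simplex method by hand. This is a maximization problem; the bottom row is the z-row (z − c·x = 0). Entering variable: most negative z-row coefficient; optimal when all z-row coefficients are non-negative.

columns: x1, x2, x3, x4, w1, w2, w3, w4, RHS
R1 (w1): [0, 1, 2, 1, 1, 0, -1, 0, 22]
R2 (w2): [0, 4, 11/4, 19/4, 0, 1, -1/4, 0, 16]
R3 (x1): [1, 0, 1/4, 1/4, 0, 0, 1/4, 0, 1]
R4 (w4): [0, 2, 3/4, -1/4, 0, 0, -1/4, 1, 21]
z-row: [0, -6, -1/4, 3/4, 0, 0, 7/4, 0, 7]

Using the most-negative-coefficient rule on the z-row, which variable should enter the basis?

x2

Negative z-row entries: x2: -6, x3: -1/4.
The most negative is -6 in column x2, so x2 enters.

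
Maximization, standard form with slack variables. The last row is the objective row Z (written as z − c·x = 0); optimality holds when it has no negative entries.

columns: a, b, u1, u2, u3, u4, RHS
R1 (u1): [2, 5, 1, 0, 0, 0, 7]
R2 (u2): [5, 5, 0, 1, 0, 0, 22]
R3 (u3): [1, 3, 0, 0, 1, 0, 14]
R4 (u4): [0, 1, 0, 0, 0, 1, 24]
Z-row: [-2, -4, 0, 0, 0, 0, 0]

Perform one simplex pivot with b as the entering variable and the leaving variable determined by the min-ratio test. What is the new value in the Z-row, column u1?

Ratio test on column b — row 1: 7/5 = 7/5; row 2: 22/5 = 22/5; row 3: 14/3 = 14/3; row 4: 24/1 = 24. Minimum is 7/5 at row 1 (u1 leaves); pivot element 5.
Divide row 1 by 5; eliminate column b from the other rows.
Z-row update in column u1: 0 − (-4)·(1/5) = 4/5.

4/5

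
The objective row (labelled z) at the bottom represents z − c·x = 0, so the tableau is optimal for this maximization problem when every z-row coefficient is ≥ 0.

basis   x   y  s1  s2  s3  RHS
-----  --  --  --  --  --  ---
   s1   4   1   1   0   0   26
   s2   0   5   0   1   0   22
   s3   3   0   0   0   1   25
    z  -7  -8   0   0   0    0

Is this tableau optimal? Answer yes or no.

no

The z-row has a negative entry -8 in column y, so it is not optimal.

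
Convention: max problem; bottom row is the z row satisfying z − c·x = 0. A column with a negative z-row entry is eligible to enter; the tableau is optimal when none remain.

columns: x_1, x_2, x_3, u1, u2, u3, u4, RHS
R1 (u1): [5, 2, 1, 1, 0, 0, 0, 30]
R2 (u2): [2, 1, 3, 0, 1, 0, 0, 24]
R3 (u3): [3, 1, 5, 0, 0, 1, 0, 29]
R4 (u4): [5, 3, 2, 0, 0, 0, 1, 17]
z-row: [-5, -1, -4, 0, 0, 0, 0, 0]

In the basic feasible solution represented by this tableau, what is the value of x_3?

0

x_3 is not in the basis, so in the current basic feasible solution x_3 = 0.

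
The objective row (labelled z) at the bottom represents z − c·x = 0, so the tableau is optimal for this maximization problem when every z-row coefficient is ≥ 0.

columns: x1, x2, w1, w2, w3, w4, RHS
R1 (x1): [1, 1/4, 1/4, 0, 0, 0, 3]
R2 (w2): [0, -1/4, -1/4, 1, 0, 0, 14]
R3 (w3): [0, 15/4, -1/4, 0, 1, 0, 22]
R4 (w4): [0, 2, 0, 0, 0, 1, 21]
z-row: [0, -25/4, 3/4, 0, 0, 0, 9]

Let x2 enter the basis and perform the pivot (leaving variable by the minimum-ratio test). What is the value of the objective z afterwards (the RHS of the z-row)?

Ratio test on column x2 — row 1: 3/(1/4) = 12; row 2: entry -1/4 ≤ 0; row 3: 22/(15/4) = 88/15; row 4: 21/2 = 21/2. Minimum is 88/15 at row 3 (w3 leaves); pivot element 15/4.
Pivot on row 3; the z-row RHS becomes 9 − (-25/4)·(88/15) = 137/3.

137/3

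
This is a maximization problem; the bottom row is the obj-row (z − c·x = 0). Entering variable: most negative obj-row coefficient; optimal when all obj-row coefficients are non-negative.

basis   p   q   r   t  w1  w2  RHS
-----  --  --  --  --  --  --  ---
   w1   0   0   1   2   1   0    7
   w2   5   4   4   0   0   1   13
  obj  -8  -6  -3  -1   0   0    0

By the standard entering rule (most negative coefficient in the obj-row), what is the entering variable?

Negative obj-row entries: p: -8, q: -6, r: -3, t: -1.
The most negative is -8 in column p, so p enters.

p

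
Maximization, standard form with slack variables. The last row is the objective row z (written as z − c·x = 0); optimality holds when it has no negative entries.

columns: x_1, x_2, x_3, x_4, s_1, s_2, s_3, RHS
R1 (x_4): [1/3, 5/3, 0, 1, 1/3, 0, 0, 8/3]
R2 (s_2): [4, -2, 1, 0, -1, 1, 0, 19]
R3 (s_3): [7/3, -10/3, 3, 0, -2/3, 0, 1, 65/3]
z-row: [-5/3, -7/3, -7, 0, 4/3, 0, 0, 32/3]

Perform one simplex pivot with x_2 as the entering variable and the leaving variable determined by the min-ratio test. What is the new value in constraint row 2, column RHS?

111/5

Ratio test on column x_2 — row 1: (8/3)/(5/3) = 8/5; row 2: entry -2 ≤ 0; row 3: entry -10/3 ≤ 0. Minimum is 8/5 at row 1 (x_4 leaves); pivot element 5/3.
Divide row 1 by 5/3; eliminate column x_2 from the other rows.
Row 2 update in column RHS: 19 − (-2)·(8/5) = 111/5.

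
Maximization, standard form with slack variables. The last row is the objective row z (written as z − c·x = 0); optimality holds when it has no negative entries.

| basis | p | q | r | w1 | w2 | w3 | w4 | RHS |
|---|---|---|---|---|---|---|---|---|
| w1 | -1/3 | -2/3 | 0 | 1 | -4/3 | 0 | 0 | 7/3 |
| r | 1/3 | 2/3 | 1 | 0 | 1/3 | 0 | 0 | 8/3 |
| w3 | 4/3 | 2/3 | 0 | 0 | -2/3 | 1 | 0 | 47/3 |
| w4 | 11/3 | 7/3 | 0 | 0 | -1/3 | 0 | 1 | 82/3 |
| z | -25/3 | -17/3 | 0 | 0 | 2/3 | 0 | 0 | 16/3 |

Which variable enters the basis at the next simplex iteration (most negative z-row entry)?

p

Negative z-row entries: p: -25/3, q: -17/3.
The most negative is -25/3 in column p, so p enters.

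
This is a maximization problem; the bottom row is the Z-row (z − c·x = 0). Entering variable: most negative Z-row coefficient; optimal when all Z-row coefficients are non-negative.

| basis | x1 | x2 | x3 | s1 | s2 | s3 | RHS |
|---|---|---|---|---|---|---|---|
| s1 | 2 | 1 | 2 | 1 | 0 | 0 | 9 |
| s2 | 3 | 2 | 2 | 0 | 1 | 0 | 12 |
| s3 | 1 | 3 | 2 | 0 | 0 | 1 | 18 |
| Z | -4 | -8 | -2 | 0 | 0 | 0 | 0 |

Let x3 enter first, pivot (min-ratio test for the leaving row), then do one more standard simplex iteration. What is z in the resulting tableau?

30

Ratio test on column x3 — row 1: 9/2 = 9/2; row 2: 12/2 = 6; row 3: 18/2 = 9. Minimum is 9/2 at row 1 (s1 leaves); pivot element 2.
Pivot on row 1; the Z-row RHS becomes 0 − (-2)·(9/2) = 9.
Next entering variable (most negative Z-row entry -7): x2.
Ratio test on column x2 — row 1: (9/2)/(1/2) = 9; row 2: 3/1 = 3; row 3: 9/2 = 9/2. Minimum is 3 at row 2 (s2 leaves); pivot element 1.
After the second pivot the Z-row RHS is 9 − (-7)·3 = 30.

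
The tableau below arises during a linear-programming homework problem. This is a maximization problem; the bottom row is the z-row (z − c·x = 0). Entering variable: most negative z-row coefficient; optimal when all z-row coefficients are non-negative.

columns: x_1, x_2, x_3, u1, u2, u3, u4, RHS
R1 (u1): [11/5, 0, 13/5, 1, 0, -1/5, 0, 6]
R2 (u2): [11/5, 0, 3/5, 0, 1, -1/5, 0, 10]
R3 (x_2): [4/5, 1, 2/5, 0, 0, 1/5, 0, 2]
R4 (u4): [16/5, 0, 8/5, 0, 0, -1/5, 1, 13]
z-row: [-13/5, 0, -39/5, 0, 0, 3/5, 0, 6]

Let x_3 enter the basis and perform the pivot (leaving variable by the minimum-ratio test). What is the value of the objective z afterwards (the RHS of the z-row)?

24

Ratio test on column x_3 — row 1: 6/(13/5) = 30/13; row 2: 10/(3/5) = 50/3; row 3: 2/(2/5) = 5; row 4: 13/(8/5) = 65/8. Minimum is 30/13 at row 1 (u1 leaves); pivot element 13/5.
Pivot on row 1; the z-row RHS becomes 6 − (-39/5)·(30/13) = 24.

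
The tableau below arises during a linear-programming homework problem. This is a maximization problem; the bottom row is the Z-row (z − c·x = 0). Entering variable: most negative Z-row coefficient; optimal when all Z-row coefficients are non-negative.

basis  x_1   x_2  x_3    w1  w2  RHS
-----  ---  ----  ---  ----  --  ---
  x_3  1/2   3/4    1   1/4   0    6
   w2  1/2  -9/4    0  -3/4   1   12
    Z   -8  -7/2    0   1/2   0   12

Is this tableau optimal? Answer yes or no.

no

The Z-row has a negative entry -8 in column x_1, so it is not optimal.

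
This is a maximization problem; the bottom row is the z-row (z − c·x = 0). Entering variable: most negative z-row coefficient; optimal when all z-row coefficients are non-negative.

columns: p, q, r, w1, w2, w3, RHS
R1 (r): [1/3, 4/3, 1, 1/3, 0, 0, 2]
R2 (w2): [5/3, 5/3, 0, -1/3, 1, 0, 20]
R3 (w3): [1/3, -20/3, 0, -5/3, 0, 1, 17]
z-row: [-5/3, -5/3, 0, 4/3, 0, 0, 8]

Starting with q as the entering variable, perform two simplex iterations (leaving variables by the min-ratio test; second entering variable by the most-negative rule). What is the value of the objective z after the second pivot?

Ratio test on column q — row 1: 2/(4/3) = 3/2; row 2: 20/(5/3) = 12; row 3: entry -20/3 ≤ 0. Minimum is 3/2 at row 1 (r leaves); pivot element 4/3.
Pivot on row 1; the z-row RHS becomes 8 − (-5/3)·(3/2) = 21/2.
Next entering variable (most negative z-row entry -5/4): p.
Ratio test on column p — row 1: (3/2)/(1/4) = 6; row 2: (35/2)/(5/4) = 14; row 3: 27/2 = 27/2. Minimum is 6 at row 1 (q leaves); pivot element 1/4.
After the second pivot the z-row RHS is 21/2 − (-5/4)·6 = 18.

18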